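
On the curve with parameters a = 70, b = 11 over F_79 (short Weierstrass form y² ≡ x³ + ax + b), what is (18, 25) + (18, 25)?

tangent at (18, 25): λ = (3·18² + 70)/(2·25) ≡ 15/50. 50⁻¹ ≡ 49 (mod 79), so λ ≡ 15·49 ≡ 24.
  x = λ² - 18 - 18 = 576 - 36 ≡ 66; y = λ·(18 - 66) - 25 ≡ 8. → (66, 8)

(66, 8)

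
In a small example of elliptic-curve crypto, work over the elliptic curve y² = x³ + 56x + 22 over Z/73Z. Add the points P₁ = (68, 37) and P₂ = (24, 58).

(56, 17)

(68, 37) + (24, 58). λ = (58 - 37)/(24 - 68) ≡ 21/29 mod 73. 29⁻¹ ≡ 68 (mod 73), so λ ≡ 41.
  x = λ² - 68 - 24 = 1681 - 92 ≡ 56; y = λ·(68 - 56) - 37 ≡ 17. → (56, 17)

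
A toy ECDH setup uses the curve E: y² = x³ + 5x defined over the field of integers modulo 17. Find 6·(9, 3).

Write P = (9, 3).
Double-and-add on 6 = (110)₂. Start with P = (9, 3) for the leading 1-bit.
double: tangent at (9, 3): λ = (3·9² + 5)/(2·3) ≡ 10/6. 6⁻¹ ≡ 3 (mod 17) since 6·3 = 18 ≡ 1, so λ ≡ 10·3 ≡ 13.
  x = λ² - 9 - 9 = 169 - 18 ≡ 15; y = λ·(9 - 15) - 3 ≡ 4. → (15, 4)
add P: (15, 4) + (9, 3). λ = (3 - 4)/(9 - 15) ≡ 16/11 mod 17. 11⁻¹ ≡ 14 (mod 17) since 11·14 = 154 ≡ 1, so λ ≡ 3.
  x = λ² - 15 - 9 = 9 - 24 ≡ 2; y = λ·(15 - 2) - 4 ≡ 1. → (2, 1)
double: tangent at (2, 1): λ = (3·2² + 5)/(2·1) ≡ 0/2. 2⁻¹ ≡ 9 (mod 17), so λ ≡ 0·9 ≡ 0.
  x = λ² - 2 - 2 = 0 - 4 ≡ 13; y = λ·(2 - 13) - 1 ≡ 16. → (13, 16)

(13, 16)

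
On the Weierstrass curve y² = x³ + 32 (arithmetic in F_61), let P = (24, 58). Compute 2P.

tangent at (24, 58): λ = (3·24² + 0)/(2·58) ≡ 20/55. 55⁻¹ ≡ 10 (mod 61) since 55·10 = 550 ≡ 1, so λ ≡ 20·10 ≡ 17.
  x = λ² - 24 - 24 = 289 - 48 ≡ 58; y = λ·(24 - 58) - 58 ≡ 35. → (58, 35)

(58, 35)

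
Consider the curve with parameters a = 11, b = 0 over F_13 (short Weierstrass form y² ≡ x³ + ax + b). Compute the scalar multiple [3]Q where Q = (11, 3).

(0, 0)

Repeated addition: build up to 3Q.
2Q: tangent at (11, 3): λ = (3·11² + 11)/(2·3) ≡ 10/6. 6⁻¹ ≡ 11 (mod 13) since 6·11 = 66 ≡ 1, so λ ≡ 10·11 ≡ 6.
  x = λ² - 11 - 11 = 36 - 22 ≡ 1; y = λ·(11 - 1) - 3 ≡ 5. → (1, 5)
3Q: (1, 5) + (11, 3). λ = (3 - 5)/(11 - 1) ≡ 11/10 mod 13. 10⁻¹ ≡ 4 (mod 13), so λ ≡ 5.
  x = λ² - 1 - 11 = 25 - 12 ≡ 0; y = λ·(1 - 0) - 5 ≡ 0. → (0, 0)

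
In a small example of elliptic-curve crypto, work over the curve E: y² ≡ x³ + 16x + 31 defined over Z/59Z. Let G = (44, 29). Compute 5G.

Double-and-add on 5 = (101)₂. Start with G = (44, 29) for the leading 1-bit.
double: tangent at (44, 29): λ = (3·44² + 16)/(2·29) ≡ 42/58. 58⁻¹ ≡ 58 (mod 59), so λ ≡ 42·58 ≡ 17.
  x = λ² - 44 - 44 = 289 - 88 ≡ 24; y = λ·(44 - 24) - 29 ≡ 16. → (24, 16)
double: tangent at (24, 16): λ = (3·24² + 16)/(2·16) ≡ 33/32. 32⁻¹ ≡ 24 (mod 59), so λ ≡ 33·24 ≡ 25.
  x = λ² - 24 - 24 = 625 - 48 ≡ 46; y = λ·(24 - 46) - 16 ≡ 24. → (46, 24)
add G: (46, 24) + (44, 29). λ = (29 - 24)/(44 - 46) ≡ 5/57 mod 59. 57⁻¹ ≡ 29 (mod 59), so λ ≡ 27.
  x = λ² - 46 - 44 = 729 - 90 ≡ 49; y = λ·(46 - 49) - 24 ≡ 13. → (49, 13)

(49, 13)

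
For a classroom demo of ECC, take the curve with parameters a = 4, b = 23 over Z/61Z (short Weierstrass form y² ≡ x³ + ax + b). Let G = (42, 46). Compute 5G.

Repeated addition: build up to 5G.
2G: tangent at (42, 46): λ = (3·42² + 4)/(2·46) ≡ 50/31. 31⁻¹ ≡ 2 (mod 61) since 31·2 = 62 ≡ 1, so λ ≡ 50·2 ≡ 39.
  x = λ² - 42 - 42 = 1521 - 84 ≡ 34; y = λ·(42 - 34) - 46 ≡ 22. → (34, 22)
3G: (34, 22) + (42, 46). λ = (46 - 22)/(42 - 34) ≡ 24/8 mod 61. 8⁻¹ ≡ 23 (mod 61), so λ ≡ 3.
  x = λ² - 34 - 42 = 9 - 76 ≡ 55; y = λ·(34 - 55) - 22 ≡ 37. → (55, 37)
4G: (55, 37) + (42, 46). λ = (46 - 37)/(42 - 55) ≡ 9/48 mod 61. 48⁻¹ ≡ 14 (mod 61), so λ ≡ 4.
  x = λ² - 55 - 42 = 16 - 97 ≡ 41; y = λ·(55 - 41) - 37 ≡ 19. → (41, 19)
5G: (41, 19) + (42, 46). λ = (46 - 19)/(42 - 41) ≡ 27/1 mod 61. 1⁻¹ ≡ 1 (mod 61), so λ ≡ 27.
  x = λ² - 41 - 42 = 729 - 83 ≡ 36; y = λ·(41 - 36) - 19 ≡ 55. → (36, 55)

(36, 55)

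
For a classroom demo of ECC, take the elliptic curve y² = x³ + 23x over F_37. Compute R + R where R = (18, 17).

tangent at (18, 17): λ = (3·18² + 23)/(2·17) ≡ 33/34. 34⁻¹ ≡ 12 (mod 37) since 34·12 = 408 ≡ 1, so λ ≡ 33·12 ≡ 26.
  x = λ² - 18 - 18 = 676 - 36 ≡ 11; y = λ·(18 - 11) - 17 ≡ 17. → (11, 17)

(11, 17)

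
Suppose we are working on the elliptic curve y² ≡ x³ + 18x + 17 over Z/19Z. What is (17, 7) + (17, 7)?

tangent at (17, 7): λ = (3·17² + 18)/(2·7) ≡ 11/14. 14⁻¹ ≡ 15 (mod 19), so λ ≡ 11·15 ≡ 13.
  x = λ² - 17 - 17 = 169 - 34 ≡ 2; y = λ·(17 - 2) - 7 ≡ 17. → (2, 17)

(2, 17)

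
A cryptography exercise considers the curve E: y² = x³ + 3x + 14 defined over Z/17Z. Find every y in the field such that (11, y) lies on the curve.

x³ + 3x + 14 = 1378 ≡ 1 (mod 17).
Square roots of 1 mod 17: 1 and 16 (since 1² = 1 ≡ 1).

1, 16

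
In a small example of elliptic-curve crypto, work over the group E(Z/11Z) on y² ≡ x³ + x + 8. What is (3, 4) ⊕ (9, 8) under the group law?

(8, 0)

(3, 4) + (9, 8). λ = (8 - 4)/(9 - 3) ≡ 4/6 mod 11. 6⁻¹ ≡ 2 (mod 11), so λ ≡ 8.
  x = λ² - 3 - 9 = 64 - 12 ≡ 8; y = λ·(3 - 8) - 4 ≡ 0. → (8, 0)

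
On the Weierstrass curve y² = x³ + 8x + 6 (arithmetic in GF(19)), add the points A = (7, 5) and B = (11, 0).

(18, 4)

(7, 5) + (11, 0). λ = (0 - 5)/(11 - 7) ≡ 14/4 mod 19. 4⁻¹ ≡ 5 (mod 19), so λ ≡ 13.
  x = λ² - 7 - 11 = 169 - 18 ≡ 18; y = λ·(7 - 18) - 5 ≡ 4. → (18, 4)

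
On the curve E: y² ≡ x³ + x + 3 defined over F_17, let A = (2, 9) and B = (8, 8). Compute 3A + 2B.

(7, 9)

First 3A:
Repeated addition: build up to 3A.
2A: tangent at (2, 9): λ = (3·2² + 1)/(2·9) ≡ 13/1. 1⁻¹ ≡ 1 (mod 17) since 1·1 = 1 ≡ 1, so λ ≡ 13·1 ≡ 13.
  x = λ² - 2 - 2 = 169 - 4 ≡ 12; y = λ·(2 - 12) - 9 ≡ 14. → (12, 14)
3A: (12, 14) + (2, 9). λ = (9 - 14)/(2 - 12) ≡ 12/7 mod 17. 7⁻¹ ≡ 5 (mod 17), so λ ≡ 9.
  x = λ² - 12 - 2 = 81 - 14 ≡ 16; y = λ·(12 - 16) - 14 ≡ 1. → (16, 1)
3A = (16, 1).
Next 2B:
Repeated addition: build up to 2B.
2B: tangent at (8, 8): λ = (3·8² + 1)/(2·8) ≡ 6/16. 16⁻¹ ≡ 16 (mod 17) since 16·16 = 256 ≡ 1, so λ ≡ 6·16 ≡ 11.
  x = λ² - 8 - 8 = 121 - 16 ≡ 3; y = λ·(8 - 3) - 8 ≡ 13. → (3, 13)
2B = (3, 13).
Finally 3A + 2B:
(16, 1) + (3, 13). λ = (13 - 1)/(3 - 16) ≡ 12/4 mod 17. 4⁻¹ ≡ 13 (mod 17), so λ ≡ 3.
  x = λ² - 16 - 3 = 9 - 19 ≡ 7; y = λ·(16 - 7) - 1 ≡ 9. → (7, 9)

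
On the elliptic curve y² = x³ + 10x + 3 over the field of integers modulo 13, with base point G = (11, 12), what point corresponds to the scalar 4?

Double-and-add on 4 = (100)₂. Start with G = (11, 12) for the leading 1-bit.
double: tangent at (11, 12): λ = (3·11² + 10)/(2·12) ≡ 9/11. 11⁻¹ ≡ 6 (mod 13), so λ ≡ 9·6 ≡ 2.
  x = λ² - 11 - 11 = 4 - 22 ≡ 8; y = λ·(11 - 8) - 12 ≡ 7. → (8, 7)
double: tangent at (8, 7): λ = (3·8² + 10)/(2·7) ≡ 7/1. 1⁻¹ ≡ 1 (mod 13) since 1·1 = 1 ≡ 1, so λ ≡ 7·1 ≡ 7.
  x = λ² - 8 - 8 = 49 - 16 ≡ 7; y = λ·(8 - 7) - 7 ≡ 0. → (7, 0)

(7, 0)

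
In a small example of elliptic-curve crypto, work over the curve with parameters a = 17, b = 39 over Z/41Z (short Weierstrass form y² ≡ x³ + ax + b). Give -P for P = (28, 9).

(28, 32)

-(28, 9) = (28, -9 mod 41) = (28, 32).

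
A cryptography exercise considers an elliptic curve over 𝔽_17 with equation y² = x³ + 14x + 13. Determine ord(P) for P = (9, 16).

2P: tangent at (9, 16): λ = (3·9² + 14)/(2·16) ≡ 2/15. 15⁻¹ ≡ 8 (mod 17) since 15·8 = 120 ≡ 1, so λ ≡ 2·8 ≡ 16.
  x = λ² - 9 - 9 = 256 - 18 ≡ 0; y = λ·(9 - 0) - 16 ≡ 9. → (0, 9)
3P: (0, 9) + (9, 16). λ = (16 - 9)/(9 - 0) ≡ 7/9 mod 17. 9⁻¹ ≡ 2 (mod 17), so λ ≡ 14.
  x = λ² - 0 - 9 = 196 - 9 ≡ 0; y = λ·(0 - 0) - 9 ≡ 8. → (0, 8)
4P: (0, 8) + (9, 16). λ = (16 - 8)/(9 - 0) ≡ 8/9 mod 17. 9⁻¹ ≡ 2 (mod 17), so λ ≡ 16.
  x = λ² - 0 - 9 = 256 - 9 ≡ 9; y = λ·(0 - 9) - 8 ≡ 1. → (9, 1)
5P: (9, 1) + (9, 16): same x and y₁ ≡ -y₂, so the sum is the point at infinity.
5P = the point at infinity, so the order is 5.

5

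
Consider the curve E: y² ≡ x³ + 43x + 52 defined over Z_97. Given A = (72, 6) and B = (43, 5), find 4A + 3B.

(48, 24)

First 4A:
Repeated addition: build up to 4A.
2A: tangent at (72, 6): λ = (3·72² + 43)/(2·6) ≡ 75/12. 12⁻¹ ≡ 89 (mod 97) since 12·89 = 1068 ≡ 1, so λ ≡ 75·89 ≡ 79.
  x = λ² - 72 - 72 = 6241 - 144 ≡ 83; y = λ·(72 - 83) - 6 ≡ 95. → (83, 95)
3A: (83, 95) + (72, 6). λ = (6 - 95)/(72 - 83) ≡ 8/86 mod 97. 86⁻¹ ≡ 44 (mod 97) since 86·44 = 3784 ≡ 1, so λ ≡ 61.
  x = λ² - 83 - 72 = 3721 - 155 ≡ 74; y = λ·(83 - 74) - 95 ≡ 66. → (74, 66)
4A: (74, 66) + (72, 6). λ = (6 - 66)/(72 - 74) ≡ 37/95 mod 97. 95⁻¹ ≡ 48 (mod 97), so λ ≡ 30.
  x = λ² - 74 - 72 = 900 - 146 ≡ 75; y = λ·(74 - 75) - 66 ≡ 1. → (75, 1)
4A = (75, 1).
Next 3B:
Repeated addition: build up to 3B.
2B: tangent at (43, 5): λ = (3·43² + 43)/(2·5) ≡ 61/10. 10⁻¹ ≡ 68 (mod 97), so λ ≡ 61·68 ≡ 74.
  x = λ² - 43 - 43 = 5476 - 86 ≡ 55; y = λ·(43 - 55) - 5 ≡ 77. → (55, 77)
3B: (55, 77) + (43, 5). λ = (5 - 77)/(43 - 55) ≡ 25/85 mod 97. 85⁻¹ ≡ 8 (mod 97) since 85·8 = 680 ≡ 1, so λ ≡ 6.
  x = λ² - 55 - 43 = 36 - 98 ≡ 35; y = λ·(55 - 35) - 77 ≡ 43. → (35, 43)
3B = (35, 43).
Finally 4A + 3B:
(75, 1) + (35, 43). λ = (43 - 1)/(35 - 75) ≡ 42/57 mod 97. 57⁻¹ ≡ 80 (mod 97), so λ ≡ 62.
  x = λ² - 75 - 35 = 3844 - 110 ≡ 48; y = λ·(75 - 48) - 1 ≡ 24. → (48, 24)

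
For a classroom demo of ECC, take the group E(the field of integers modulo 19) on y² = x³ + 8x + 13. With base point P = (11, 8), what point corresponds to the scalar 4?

(14, 0)

Double-and-add on 4 = (100)₂. Start with P = (11, 8) for the leading 1-bit.
double: tangent at (11, 8): λ = (3·11² + 8)/(2·8) ≡ 10/16. 16⁻¹ ≡ 6 (mod 19), so λ ≡ 10·6 ≡ 3.
  x = λ² - 11 - 11 = 9 - 22 ≡ 6; y = λ·(11 - 6) - 8 ≡ 7. → (6, 7)
double: tangent at (6, 7): λ = (3·6² + 8)/(2·7) ≡ 2/14. 14⁻¹ ≡ 15 (mod 19), so λ ≡ 2·15 ≡ 11.
  x = λ² - 6 - 6 = 121 - 12 ≡ 14; y = λ·(6 - 14) - 7 ≡ 0. → (14, 0)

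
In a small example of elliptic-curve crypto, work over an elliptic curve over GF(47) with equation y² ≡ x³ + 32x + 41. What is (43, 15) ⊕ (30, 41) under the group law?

(25, 43)

(43, 15) + (30, 41). λ = (41 - 15)/(30 - 43) ≡ 26/34 mod 47. 34⁻¹ ≡ 18 (mod 47), so λ ≡ 45.
  x = λ² - 43 - 30 = 2025 - 73 ≡ 25; y = λ·(43 - 25) - 15 ≡ 43. → (25, 43)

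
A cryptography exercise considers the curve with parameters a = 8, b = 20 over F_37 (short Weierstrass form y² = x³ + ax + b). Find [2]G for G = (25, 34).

(8, 2)

tangent at (25, 34): λ = (3·25² + 8)/(2·34) ≡ 33/31. 31⁻¹ ≡ 6 (mod 37) since 31·6 = 186 ≡ 1, so λ ≡ 33·6 ≡ 13.
  x = λ² - 25 - 25 = 169 - 50 ≡ 8; y = λ·(25 - 8) - 34 ≡ 2. → (8, 2)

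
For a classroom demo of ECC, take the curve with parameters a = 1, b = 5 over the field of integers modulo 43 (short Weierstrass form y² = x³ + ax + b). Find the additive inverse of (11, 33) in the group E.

-(11, 33) = (11, -33 mod 43) = (11, 10).

(11, 10)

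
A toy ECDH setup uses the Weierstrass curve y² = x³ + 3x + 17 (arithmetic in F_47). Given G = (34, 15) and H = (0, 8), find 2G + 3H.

(45, 12)

First 2G:
Repeated addition: build up to 2G.
2G: tangent at (34, 15): λ = (3·34² + 3)/(2·15) ≡ 40/30. 30⁻¹ ≡ 11 (mod 47), so λ ≡ 40·11 ≡ 17.
  x = λ² - 34 - 34 = 289 - 68 ≡ 33; y = λ·(34 - 33) - 15 ≡ 2. → (33, 2)
2G = (33, 2).
Next 3H:
Repeated addition: build up to 3H.
2H: tangent at (0, 8): λ = (3·0² + 3)/(2·8) ≡ 3/16. 16⁻¹ ≡ 3 (mod 47), so λ ≡ 3·3 ≡ 9.
  x = λ² - 0 - 0 = 81 - 0 ≡ 34; y = λ·(0 - 34) - 8 ≡ 15. → (34, 15)
3H: (34, 15) + (0, 8). λ = (8 - 15)/(0 - 34) ≡ 40/13 mod 47. 13⁻¹ ≡ 29 (mod 47) since 13·29 = 377 ≡ 1, so λ ≡ 32.
  x = λ² - 34 - 0 = 1024 - 34 ≡ 3; y = λ·(34 - 3) - 15 ≡ 37. → (3, 37)
3H = (3, 37).
Finally 2G + 3H:
(33, 2) + (3, 37). λ = (37 - 2)/(3 - 33) ≡ 35/17 mod 47. 17⁻¹ ≡ 36 (mod 47), so λ ≡ 38.
  x = λ² - 33 - 3 = 1444 - 36 ≡ 45; y = λ·(33 - 45) - 2 ≡ 12. → (45, 12)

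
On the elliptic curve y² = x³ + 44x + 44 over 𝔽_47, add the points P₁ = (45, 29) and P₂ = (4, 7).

(1, 29)

(45, 29) + (4, 7). λ = (7 - 29)/(4 - 45) ≡ 25/6 mod 47. 6⁻¹ ≡ 8 (mod 47), so λ ≡ 12.
  x = λ² - 45 - 4 = 144 - 49 ≡ 1; y = λ·(45 - 1) - 29 ≡ 29. → (1, 29)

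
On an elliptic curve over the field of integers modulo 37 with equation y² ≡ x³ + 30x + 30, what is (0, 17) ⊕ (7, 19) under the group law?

(18, 36)

(0, 17) + (7, 19). λ = (19 - 17)/(7 - 0) ≡ 2/7 mod 37. 7⁻¹ ≡ 16 (mod 37), so λ ≡ 32.
  x = λ² - 0 - 7 = 1024 - 7 ≡ 18; y = λ·(0 - 18) - 17 ≡ 36. → (18, 36)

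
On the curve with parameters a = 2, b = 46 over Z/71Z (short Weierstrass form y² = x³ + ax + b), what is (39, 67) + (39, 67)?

tangent at (39, 67): λ = (3·39² + 2)/(2·67) ≡ 21/63. 63⁻¹ ≡ 62 (mod 71) since 63·62 = 3906 ≡ 1, so λ ≡ 21·62 ≡ 24.
  x = λ² - 39 - 39 = 576 - 78 ≡ 1; y = λ·(39 - 1) - 67 ≡ 64. → (1, 64)

(1, 64)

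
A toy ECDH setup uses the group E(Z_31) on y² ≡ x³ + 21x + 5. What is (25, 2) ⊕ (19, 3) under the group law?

(12, 1)

(25, 2) + (19, 3). λ = (3 - 2)/(19 - 25) ≡ 1/25 mod 31. 25⁻¹ ≡ 5 (mod 31), so λ ≡ 5.
  x = λ² - 25 - 19 = 25 - 44 ≡ 12; y = λ·(25 - 12) - 2 ≡ 1. → (12, 1)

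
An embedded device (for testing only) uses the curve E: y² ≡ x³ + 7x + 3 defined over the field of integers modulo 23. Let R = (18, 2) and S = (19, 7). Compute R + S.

(11, 10)

(18, 2) + (19, 7). λ = (7 - 2)/(19 - 18) ≡ 5/1 mod 23. 1⁻¹ ≡ 1 (mod 23) since 1·1 = 1 ≡ 1, so λ ≡ 5.
  x = λ² - 18 - 19 = 25 - 37 ≡ 11; y = λ·(18 - 11) - 2 ≡ 10. → (11, 10)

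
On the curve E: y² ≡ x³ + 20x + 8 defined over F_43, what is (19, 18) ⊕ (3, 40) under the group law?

(19, 18) + (3, 40). λ = (40 - 18)/(3 - 19) ≡ 22/27 mod 43. 27⁻¹ ≡ 8 (mod 43) since 27·8 = 216 ≡ 1, so λ ≡ 4.
  x = λ² - 19 - 3 = 16 - 22 ≡ 37; y = λ·(19 - 37) - 18 ≡ 39. → (37, 39)

(37, 39)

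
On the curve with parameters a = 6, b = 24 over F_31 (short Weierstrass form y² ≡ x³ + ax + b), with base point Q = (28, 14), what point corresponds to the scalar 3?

Repeated addition: build up to 3Q.
2Q: tangent at (28, 14): λ = (3·28² + 6)/(2·14) ≡ 2/28. 28⁻¹ ≡ 10 (mod 31) since 28·10 = 280 ≡ 1, so λ ≡ 2·10 ≡ 20.
  x = λ² - 28 - 28 = 400 - 56 ≡ 3; y = λ·(28 - 3) - 14 ≡ 21. → (3, 21)
3Q: (3, 21) + (28, 14). λ = (14 - 21)/(28 - 3) ≡ 24/25 mod 31. 25⁻¹ ≡ 5 (mod 31), so λ ≡ 27.
  x = λ² - 3 - 28 = 729 - 31 ≡ 16; y = λ·(3 - 16) - 21 ≡ 0. → (16, 0)

(16, 0)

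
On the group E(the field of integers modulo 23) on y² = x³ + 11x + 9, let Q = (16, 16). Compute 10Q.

Repeated addition: build up to 10Q.
2Q: tangent at (16, 16): λ = (3·16² + 11)/(2·16) ≡ 20/9. 9⁻¹ ≡ 18 (mod 23), so λ ≡ 20·18 ≡ 15.
  x = λ² - 16 - 16 = 225 - 32 ≡ 9; y = λ·(16 - 9) - 16 ≡ 20. → (9, 20)
3Q: (9, 20) + (16, 16). λ = (16 - 20)/(16 - 9) ≡ 19/7 mod 23. 7⁻¹ ≡ 10 (mod 23), so λ ≡ 6.
  x = λ² - 9 - 16 = 36 - 25 ≡ 11; y = λ·(9 - 11) - 20 ≡ 14. → (11, 14)
4Q: (11, 14) + (16, 16). λ = (16 - 14)/(16 - 11) ≡ 2/5 mod 23. 5⁻¹ ≡ 14 (mod 23), so λ ≡ 5.
  x = λ² - 11 - 16 = 25 - 27 ≡ 21; y = λ·(11 - 21) - 14 ≡ 5. → (21, 5)
5Q: (21, 5) + (16, 16). λ = (16 - 5)/(16 - 21) ≡ 11/18 mod 23. 18⁻¹ ≡ 9 (mod 23), so λ ≡ 7.
  x = λ² - 21 - 16 = 49 - 37 ≡ 12; y = λ·(21 - 12) - 5 ≡ 12. → (12, 12)
6Q: (12, 12) + (16, 16). λ = (16 - 12)/(16 - 12) ≡ 4/4 mod 23. 4⁻¹ ≡ 6 (mod 23), so λ ≡ 1.
  x = λ² - 12 - 16 = 1 - 28 ≡ 19; y = λ·(12 - 19) - 12 ≡ 4. → (19, 4)
7Q: (19, 4) + (16, 16). λ = (16 - 4)/(16 - 19) ≡ 12/20 mod 23. 20⁻¹ ≡ 15 (mod 23) since 20·15 = 300 ≡ 1, so λ ≡ 19.
  x = λ² - 19 - 16 = 361 - 35 ≡ 4; y = λ·(19 - 4) - 4 ≡ 5. → (4, 5)
8Q: (4, 5) + (16, 16). λ = (16 - 5)/(16 - 4) ≡ 11/12 mod 23. 12⁻¹ ≡ 2 (mod 23) since 12·2 = 24 ≡ 1, so λ ≡ 22.
  x = λ² - 4 - 16 = 484 - 20 ≡ 4; y = λ·(4 - 4) - 5 ≡ 18. → (4, 18)
9Q: (4, 18) + (16, 16). λ = (16 - 18)/(16 - 4) ≡ 21/12 mod 23. 12⁻¹ ≡ 2 (mod 23), so λ ≡ 19.
  x = λ² - 4 - 16 = 361 - 20 ≡ 19; y = λ·(4 - 19) - 18 ≡ 19. → (19, 19)
10Q: (19, 19) + (16, 16). λ = (16 - 19)/(16 - 19) ≡ 20/20 mod 23. 20⁻¹ ≡ 15 (mod 23) since 20·15 = 300 ≡ 1, so λ ≡ 1.
  x = λ² - 19 - 16 = 1 - 35 ≡ 12; y = λ·(19 - 12) - 19 ≡ 11. → (12, 11)

(12, 11)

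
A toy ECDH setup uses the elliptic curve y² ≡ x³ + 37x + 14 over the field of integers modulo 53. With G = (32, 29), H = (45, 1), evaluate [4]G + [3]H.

(12, 15)

First 4G:
Double-and-add on 4 = (100)₂. Start with G = (32, 29) for the leading 1-bit.
double: tangent at (32, 29): λ = (3·32² + 37)/(2·29) ≡ 35/5. 5⁻¹ ≡ 32 (mod 53), so λ ≡ 35·32 ≡ 7.
  x = λ² - 32 - 32 = 49 - 64 ≡ 38; y = λ·(32 - 38) - 29 ≡ 35. → (38, 35)
double: tangent at (38, 35): λ = (3·38² + 37)/(2·35) ≡ 23/17. 17⁻¹ ≡ 25 (mod 53), so λ ≡ 23·25 ≡ 45.
  x = λ² - 38 - 38 = 2025 - 76 ≡ 41; y = λ·(38 - 41) - 35 ≡ 42. → (41, 42)
4G = (41, 42).
Next 3H:
Repeated addition: build up to 3H.
2H: tangent at (45, 1): λ = (3·45² + 37)/(2·1) ≡ 17/2. 2⁻¹ ≡ 27 (mod 53), so λ ≡ 17·27 ≡ 35.
  x = λ² - 45 - 45 = 1225 - 90 ≡ 22; y = λ·(45 - 22) - 1 ≡ 9. → (22, 9)
3H: (22, 9) + (45, 1). λ = (1 - 9)/(45 - 22) ≡ 45/23 mod 53. 23⁻¹ ≡ 30 (mod 53) since 23·30 = 690 ≡ 1, so λ ≡ 25.
  x = λ² - 22 - 45 = 625 - 67 ≡ 28; y = λ·(22 - 28) - 9 ≡ 0. → (28, 0)
3H = (28, 0).
Finally 4G + 3H:
(41, 42) + (28, 0). λ = (0 - 42)/(28 - 41) ≡ 11/40 mod 53. 40⁻¹ ≡ 4 (mod 53) since 40·4 = 160 ≡ 1, so λ ≡ 44.
  x = λ² - 41 - 28 = 1936 - 69 ≡ 12; y = λ·(41 - 12) - 42 ≡ 15. → (12, 15)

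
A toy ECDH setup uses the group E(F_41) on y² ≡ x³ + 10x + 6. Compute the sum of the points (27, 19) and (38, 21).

(27, 19) + (38, 21). λ = (21 - 19)/(38 - 27) ≡ 2/11 mod 41. 11⁻¹ ≡ 15 (mod 41), so λ ≡ 30.
  x = λ² - 27 - 38 = 900 - 65 ≡ 15; y = λ·(27 - 15) - 19 ≡ 13. → (15, 13)

(15, 13)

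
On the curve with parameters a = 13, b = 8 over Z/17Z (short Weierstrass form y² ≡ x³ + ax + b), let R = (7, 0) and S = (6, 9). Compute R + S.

(7, 0) + (6, 9). λ = (9 - 0)/(6 - 7) ≡ 9/16 mod 17. 16⁻¹ ≡ 16 (mod 17) since 16·16 = 256 ≡ 1, so λ ≡ 8.
  x = λ² - 7 - 6 = 64 - 13 ≡ 0; y = λ·(7 - 0) - 0 ≡ 5. → (0, 5)

(0, 5)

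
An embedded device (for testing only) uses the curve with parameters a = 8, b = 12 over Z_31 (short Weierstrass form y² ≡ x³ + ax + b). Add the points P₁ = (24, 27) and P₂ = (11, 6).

(24, 27) + (11, 6). λ = (6 - 27)/(11 - 24) ≡ 10/18 mod 31. 18⁻¹ ≡ 19 (mod 31), so λ ≡ 4.
  x = λ² - 24 - 11 = 16 - 35 ≡ 12; y = λ·(24 - 12) - 27 ≡ 21. → (12, 21)

(12, 21)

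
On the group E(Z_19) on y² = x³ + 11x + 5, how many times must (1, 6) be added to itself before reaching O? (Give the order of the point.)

5

2P: tangent at (1, 6): λ = (3·1² + 11)/(2·6) ≡ 14/12. 12⁻¹ ≡ 8 (mod 19) since 12·8 = 96 ≡ 1, so λ ≡ 14·8 ≡ 17.
  x = λ² - 1 - 1 = 289 - 2 ≡ 2; y = λ·(1 - 2) - 6 ≡ 15. → (2, 15)
3P: (2, 15) + (1, 6). λ = (6 - 15)/(1 - 2) ≡ 10/18 mod 19. 18⁻¹ ≡ 18 (mod 19) since 18·18 = 324 ≡ 1, so λ ≡ 9.
  x = λ² - 2 - 1 = 81 - 3 ≡ 2; y = λ·(2 - 2) - 15 ≡ 4. → (2, 4)
4P: (2, 4) + (1, 6). λ = (6 - 4)/(1 - 2) ≡ 2/18 mod 19. 18⁻¹ ≡ 18 (mod 19), so λ ≡ 17.
  x = λ² - 2 - 1 = 289 - 3 ≡ 1; y = λ·(2 - 1) - 4 ≡ 13. → (1, 13)
5P: (1, 13) + (1, 6): same x and y₁ ≡ -y₂, so the sum is O.
5P = O, so the order is 5.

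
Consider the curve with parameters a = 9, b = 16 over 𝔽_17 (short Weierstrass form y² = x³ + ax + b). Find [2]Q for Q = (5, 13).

tangent at (5, 13): λ = (3·5² + 9)/(2·13) ≡ 16/9. 9⁻¹ ≡ 2 (mod 17), so λ ≡ 16·2 ≡ 15.
  x = λ² - 5 - 5 = 225 - 10 ≡ 11; y = λ·(5 - 11) - 13 ≡ 16. → (11, 16)

(11, 16)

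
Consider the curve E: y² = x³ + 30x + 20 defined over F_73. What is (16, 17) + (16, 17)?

(45, 71)

tangent at (16, 17): λ = (3·16² + 30)/(2·17) ≡ 68/34. 34⁻¹ ≡ 58 (mod 73), so λ ≡ 68·58 ≡ 2.
  x = λ² - 16 - 16 = 4 - 32 ≡ 45; y = λ·(16 - 45) - 17 ≡ 71. → (45, 71)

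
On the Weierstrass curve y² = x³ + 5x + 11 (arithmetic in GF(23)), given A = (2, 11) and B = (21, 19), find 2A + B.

First 2A:
Repeated addition: build up to 2A.
2A: tangent at (2, 11): λ = (3·2² + 5)/(2·11) ≡ 17/22. 22⁻¹ ≡ 22 (mod 23) since 22·22 = 484 ≡ 1, so λ ≡ 17·22 ≡ 6.
  x = λ² - 2 - 2 = 36 - 4 ≡ 9; y = λ·(2 - 9) - 11 ≡ 16. → (9, 16)
2A = (9, 16).
Finally 2A + B:
(9, 16) + (21, 19). λ = (19 - 16)/(21 - 9) ≡ 3/12 mod 23. 12⁻¹ ≡ 2 (mod 23), so λ ≡ 6.
  x = λ² - 9 - 21 = 36 - 30 ≡ 6; y = λ·(9 - 6) - 16 ≡ 2. → (6, 2)

(6, 2)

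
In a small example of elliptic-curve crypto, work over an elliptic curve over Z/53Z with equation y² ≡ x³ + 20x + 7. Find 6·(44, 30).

(30, 10)

Write P = (44, 30).
Double-and-add on 6 = (110)₂. Start with P = (44, 30) for the leading 1-bit.
double: tangent at (44, 30): λ = (3·44² + 20)/(2·30) ≡ 51/7. 7⁻¹ ≡ 38 (mod 53) since 7·38 = 266 ≡ 1, so λ ≡ 51·38 ≡ 30.
  x = λ² - 44 - 44 = 900 - 88 ≡ 17; y = λ·(44 - 17) - 30 ≡ 38. → (17, 38)
add P: (17, 38) + (44, 30). λ = (30 - 38)/(44 - 17) ≡ 45/27 mod 53. 27⁻¹ ≡ 2 (mod 53) since 27·2 = 54 ≡ 1, so λ ≡ 37.
  x = λ² - 17 - 44 = 1369 - 61 ≡ 36; y = λ·(17 - 36) - 38 ≡ 1. → (36, 1)
double: tangent at (36, 1): λ = (3·36² + 20)/(2·1) ≡ 39/2. 2⁻¹ ≡ 27 (mod 53) since 2·27 = 54 ≡ 1, so λ ≡ 39·27 ≡ 46.
  x = λ² - 36 - 36 = 2116 - 72 ≡ 30; y = λ·(36 - 30) - 1 ≡ 10. → (30, 10)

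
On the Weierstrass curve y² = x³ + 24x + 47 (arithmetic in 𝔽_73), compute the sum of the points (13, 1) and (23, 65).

(40, 16)

(13, 1) + (23, 65). λ = (65 - 1)/(23 - 13) ≡ 64/10 mod 73. 10⁻¹ ≡ 22 (mod 73), so λ ≡ 21.
  x = λ² - 13 - 23 = 441 - 36 ≡ 40; y = λ·(13 - 40) - 1 ≡ 16. → (40, 16)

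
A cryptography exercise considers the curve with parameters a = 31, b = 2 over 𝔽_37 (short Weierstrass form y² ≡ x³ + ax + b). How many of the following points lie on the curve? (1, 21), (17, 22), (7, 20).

(1, 21): 21² ≡ 34, rhs ≡ 34 → on.
(17, 22): 22² ≡ 3, rhs ≡ 3 → on.
(7, 20): 20² ≡ 30, rhs ≡ 7 → off.

2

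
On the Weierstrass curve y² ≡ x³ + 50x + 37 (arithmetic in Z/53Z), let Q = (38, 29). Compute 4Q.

Repeated addition: build up to 4Q.
2Q: tangent at (38, 29): λ = (3·38² + 50)/(2·29) ≡ 36/5. 5⁻¹ ≡ 32 (mod 53), so λ ≡ 36·32 ≡ 39.
  x = λ² - 38 - 38 = 1521 - 76 ≡ 14; y = λ·(38 - 14) - 29 ≡ 6. → (14, 6)
3Q: (14, 6) + (38, 29). λ = (29 - 6)/(38 - 14) ≡ 23/24 mod 53. 24⁻¹ ≡ 42 (mod 53), so λ ≡ 12.
  x = λ² - 14 - 38 = 144 - 52 ≡ 39; y = λ·(14 - 39) - 6 ≡ 12. → (39, 12)
4Q: (39, 12) + (38, 29). λ = (29 - 12)/(38 - 39) ≡ 17/52 mod 53. 52⁻¹ ≡ 52 (mod 53), so λ ≡ 36.
  x = λ² - 39 - 38 = 1296 - 77 ≡ 0; y = λ·(39 - 0) - 12 ≡ 14. → (0, 14)

(0, 14)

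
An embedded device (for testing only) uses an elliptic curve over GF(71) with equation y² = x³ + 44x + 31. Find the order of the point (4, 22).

2P: tangent at (4, 22): λ = (3·4² + 44)/(2·22) ≡ 21/44. 44⁻¹ ≡ 21 (mod 71), so λ ≡ 21·21 ≡ 15.
  x = λ² - 4 - 4 = 225 - 8 ≡ 4; y = λ·(4 - 4) - 22 ≡ 49. → (4, 49)
3P: (4, 49) + (4, 22): same x and y₁ ≡ -y₂, so the sum is the point at infinity.
3P = the point at infinity, so the order is 3.

3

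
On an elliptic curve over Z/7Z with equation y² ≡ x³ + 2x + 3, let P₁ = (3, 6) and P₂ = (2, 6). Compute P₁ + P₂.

(3, 6) + (2, 6). λ = (6 - 6)/(2 - 3) ≡ 0/6 mod 7. 6⁻¹ ≡ 6 (mod 7), so λ ≡ 0.
  x = λ² - 3 - 2 = 0 - 5 ≡ 2; y = λ·(3 - 2) - 6 ≡ 1. → (2, 1)

(2, 1)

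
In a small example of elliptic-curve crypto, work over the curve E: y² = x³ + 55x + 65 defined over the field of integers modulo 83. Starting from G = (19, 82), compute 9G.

Repeated addition: build up to 9G.
2G: tangent at (19, 82): λ = (3·19² + 55)/(2·82) ≡ 59/81. 81⁻¹ ≡ 41 (mod 83) since 81·41 = 3321 ≡ 1, so λ ≡ 59·41 ≡ 12.
  x = λ² - 19 - 19 = 144 - 38 ≡ 23; y = λ·(19 - 23) - 82 ≡ 36. → (23, 36)
3G: (23, 36) + (19, 82). λ = (82 - 36)/(19 - 23) ≡ 46/79 mod 83. 79⁻¹ ≡ 62 (mod 83) since 79·62 = 4898 ≡ 1, so λ ≡ 30.
  x = λ² - 23 - 19 = 900 - 42 ≡ 28; y = λ·(23 - 28) - 36 ≡ 63. → (28, 63)
4G: (28, 63) + (19, 82). λ = (82 - 63)/(19 - 28) ≡ 19/74 mod 83. 74⁻¹ ≡ 46 (mod 83) since 74·46 = 3404 ≡ 1, so λ ≡ 44.
  x = λ² - 28 - 19 = 1936 - 47 ≡ 63; y = λ·(28 - 63) - 63 ≡ 57. → (63, 57)
5G: (63, 57) + (19, 82). λ = (82 - 57)/(19 - 63) ≡ 25/39 mod 83. 39⁻¹ ≡ 66 (mod 83), so λ ≡ 73.
  x = λ² - 63 - 19 = 5329 - 82 ≡ 18; y = λ·(63 - 18) - 57 ≡ 74. → (18, 74)
6G: (18, 74) + (19, 82). λ = (82 - 74)/(19 - 18) ≡ 8/1 mod 83. 1⁻¹ ≡ 1 (mod 83), so λ ≡ 8.
  x = λ² - 18 - 19 = 64 - 37 ≡ 27; y = λ·(18 - 27) - 74 ≡ 20. → (27, 20)
7G: (27, 20) + (19, 82). λ = (82 - 20)/(19 - 27) ≡ 62/75 mod 83. 75⁻¹ ≡ 31 (mod 83), so λ ≡ 13.
  x = λ² - 27 - 19 = 169 - 46 ≡ 40; y = λ·(27 - 40) - 20 ≡ 60. → (40, 60)
8G: (40, 60) + (19, 82). λ = (82 - 60)/(19 - 40) ≡ 22/62 mod 83. 62⁻¹ ≡ 79 (mod 83), so λ ≡ 78.
  x = λ² - 40 - 19 = 6084 - 59 ≡ 49; y = λ·(40 - 49) - 60 ≡ 68. → (49, 68)
9G: (49, 68) + (19, 82). λ = (82 - 68)/(19 - 49) ≡ 14/53 mod 83. 53⁻¹ ≡ 47 (mod 83) since 53·47 = 2491 ≡ 1, so λ ≡ 77.
  x = λ² - 49 - 19 = 5929 - 68 ≡ 51; y = λ·(49 - 51) - 68 ≡ 27. → (51, 27)

(51, 27)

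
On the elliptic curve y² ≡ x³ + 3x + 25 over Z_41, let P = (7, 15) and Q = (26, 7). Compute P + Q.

(7, 15) + (26, 7). λ = (7 - 15)/(26 - 7) ≡ 33/19 mod 41. 19⁻¹ ≡ 13 (mod 41) since 19·13 = 247 ≡ 1, so λ ≡ 19.
  x = λ² - 7 - 26 = 361 - 33 ≡ 0; y = λ·(7 - 0) - 15 ≡ 36. → (0, 36)

(0, 36)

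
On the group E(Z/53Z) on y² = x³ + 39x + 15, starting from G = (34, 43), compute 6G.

(52, 9)

Double-and-add on 6 = (110)₂. Start with G = (34, 43) for the leading 1-bit.
double: tangent at (34, 43): λ = (3·34² + 39)/(2·43) ≡ 9/33. 33⁻¹ ≡ 45 (mod 53) since 33·45 = 1485 ≡ 1, so λ ≡ 9·45 ≡ 34.
  x = λ² - 34 - 34 = 1156 - 68 ≡ 28; y = λ·(34 - 28) - 43 ≡ 2. → (28, 2)
add G: (28, 2) + (34, 43). λ = (43 - 2)/(34 - 28) ≡ 41/6 mod 53. 6⁻¹ ≡ 9 (mod 53), so λ ≡ 51.
  x = λ² - 28 - 34 = 2601 - 62 ≡ 48; y = λ·(28 - 48) - 2 ≡ 38. → (48, 38)
double: tangent at (48, 38): λ = (3·48² + 39)/(2·38) ≡ 8/23. 23⁻¹ ≡ 30 (mod 53), so λ ≡ 8·30 ≡ 28.
  x = λ² - 48 - 48 = 784 - 96 ≡ 52; y = λ·(48 - 52) - 38 ≡ 9. → (52, 9)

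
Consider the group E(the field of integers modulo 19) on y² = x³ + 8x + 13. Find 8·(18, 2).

Write G = (18, 2).
Repeated addition: build up to 8G.
2G: tangent at (18, 2): λ = (3·18² + 8)/(2·2) ≡ 11/4. 4⁻¹ ≡ 5 (mod 19) since 4·5 = 20 ≡ 1, so λ ≡ 11·5 ≡ 17.
  x = λ² - 18 - 18 = 289 - 36 ≡ 6; y = λ·(18 - 6) - 2 ≡ 12. → (6, 12)
3G: (6, 12) + (18, 2). λ = (2 - 12)/(18 - 6) ≡ 9/12 mod 19. 12⁻¹ ≡ 8 (mod 19) since 12·8 = 96 ≡ 1, so λ ≡ 15.
  x = λ² - 6 - 18 = 225 - 24 ≡ 11; y = λ·(6 - 11) - 12 ≡ 8. → (11, 8)
4G: (11, 8) + (18, 2). λ = (2 - 8)/(18 - 11) ≡ 13/7 mod 19. 7⁻¹ ≡ 11 (mod 19) since 7·11 = 77 ≡ 1, so λ ≡ 10.
  x = λ² - 11 - 18 = 100 - 29 ≡ 14; y = λ·(11 - 14) - 8 ≡ 0. → (14, 0)
5G: (14, 0) + (18, 2). λ = (2 - 0)/(18 - 14) ≡ 2/4 mod 19. 4⁻¹ ≡ 5 (mod 19) since 4·5 = 20 ≡ 1, so λ ≡ 10.
  x = λ² - 14 - 18 = 100 - 32 ≡ 11; y = λ·(14 - 11) - 0 ≡ 11. → (11, 11)
6G: (11, 11) + (18, 2). λ = (2 - 11)/(18 - 11) ≡ 10/7 mod 19. 7⁻¹ ≡ 11 (mod 19) since 7·11 = 77 ≡ 1, so λ ≡ 15.
  x = λ² - 11 - 18 = 225 - 29 ≡ 6; y = λ·(11 - 6) - 11 ≡ 7. → (6, 7)
7G: (6, 7) + (18, 2). λ = (2 - 7)/(18 - 6) ≡ 14/12 mod 19. 12⁻¹ ≡ 8 (mod 19), so λ ≡ 17.
  x = λ² - 6 - 18 = 289 - 24 ≡ 18; y = λ·(6 - 18) - 7 ≡ 17. → (18, 17)
8G: (18, 17) + (18, 2): same x and y₁ ≡ -y₂, so the sum is O.

O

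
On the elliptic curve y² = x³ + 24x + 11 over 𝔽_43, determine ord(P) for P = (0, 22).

2P: tangent at (0, 22): λ = (3·0² + 24)/(2·22) ≡ 24/1. 1⁻¹ ≡ 1 (mod 43) since 1·1 = 1 ≡ 1, so λ ≡ 24·1 ≡ 24.
  x = λ² - 0 - 0 = 576 - 0 ≡ 17; y = λ·(0 - 17) - 22 ≡ 0. → (17, 0)
3P: (17, 0) + (0, 22). λ = (22 - 0)/(0 - 17) ≡ 22/26 mod 43. 26⁻¹ ≡ 5 (mod 43) since 26·5 = 130 ≡ 1, so λ ≡ 24.
  x = λ² - 17 - 0 = 576 - 17 ≡ 0; y = λ·(17 - 0) - 0 ≡ 21. → (0, 21)
4P: (0, 21) + (0, 22): same x and y₁ ≡ -y₂, so the sum is 𝒪.
4P = 𝒪, so the order is 4.

4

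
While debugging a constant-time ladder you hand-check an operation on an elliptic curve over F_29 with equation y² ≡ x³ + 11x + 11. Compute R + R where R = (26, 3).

(1, 20)

tangent at (26, 3): λ = (3·26² + 11)/(2·3) ≡ 9/6. 6⁻¹ ≡ 5 (mod 29), so λ ≡ 9·5 ≡ 16.
  x = λ² - 26 - 26 = 256 - 52 ≡ 1; y = λ·(26 - 1) - 3 ≡ 20. → (1, 20)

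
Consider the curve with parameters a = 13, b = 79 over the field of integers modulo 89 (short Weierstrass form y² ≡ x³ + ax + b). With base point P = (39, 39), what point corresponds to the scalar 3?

(80, 37)

Repeated addition: build up to 3P.
2P: tangent at (39, 39): λ = (3·39² + 13)/(2·39) ≡ 37/78. 78⁻¹ ≡ 8 (mod 89), so λ ≡ 37·8 ≡ 29.
  x = λ² - 39 - 39 = 841 - 78 ≡ 51; y = λ·(39 - 51) - 39 ≡ 58. → (51, 58)
3P: (51, 58) + (39, 39). λ = (39 - 58)/(39 - 51) ≡ 70/77 mod 89. 77⁻¹ ≡ 37 (mod 89) since 77·37 = 2849 ≡ 1, so λ ≡ 9.
  x = λ² - 51 - 39 = 81 - 90 ≡ 80; y = λ·(51 - 80) - 58 ≡ 37. → (80, 37)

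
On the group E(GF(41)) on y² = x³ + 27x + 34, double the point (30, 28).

tangent at (30, 28): λ = (3·30² + 27)/(2·28) ≡ 21/15. 15⁻¹ ≡ 11 (mod 41), so λ ≡ 21·11 ≡ 26.
  x = λ² - 30 - 30 = 676 - 60 ≡ 1; y = λ·(30 - 1) - 28 ≡ 29. → (1, 29)

(1, 29)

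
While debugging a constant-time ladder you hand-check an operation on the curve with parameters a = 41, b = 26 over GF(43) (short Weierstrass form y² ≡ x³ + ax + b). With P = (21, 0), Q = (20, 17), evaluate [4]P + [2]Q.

First 4P:
Double-and-add on 4 = (100)₂. Start with P = (21, 0) for the leading 1-bit.
double: (21, 0) + (21, 0): same x and y₁ ≡ -y₂, so the sum is the point at infinity.
double: the point at infinity + the point at infinity = the point at infinity (identity).
4P = the point at infinity.
Next 2Q:
Repeated addition: build up to 2Q.
2Q: tangent at (20, 17): λ = (3·20² + 41)/(2·17) ≡ 37/34. 34⁻¹ ≡ 19 (mod 43) since 34·19 = 646 ≡ 1, so λ ≡ 37·19 ≡ 15.
  x = λ² - 20 - 20 = 225 - 40 ≡ 13; y = λ·(20 - 13) - 17 ≡ 2. → (13, 2)
2Q = (13, 2).
Finally 4P + 2Q:
the point at infinity + (13, 2) = (13, 2) (identity).

(13, 2)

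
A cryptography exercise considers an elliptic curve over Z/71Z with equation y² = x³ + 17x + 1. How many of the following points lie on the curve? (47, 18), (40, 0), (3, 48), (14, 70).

(47, 18): 18² ≡ 40, rhs ≡ 40 → on.
(40, 0): 0² ≡ 0, rhs ≡ 0 → on.
(3, 48): 48² ≡ 32, rhs ≡ 8 → off.
(14, 70): 70² ≡ 1, rhs ≡ 1 → on.

3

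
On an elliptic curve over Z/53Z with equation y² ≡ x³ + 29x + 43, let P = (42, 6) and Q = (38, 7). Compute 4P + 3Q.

First 4P:
Double-and-add on 4 = (100)₂. Start with P = (42, 6) for the leading 1-bit.
double: tangent at (42, 6): λ = (3·42² + 29)/(2·6) ≡ 21/12. 12⁻¹ ≡ 31 (mod 53), so λ ≡ 21·31 ≡ 15.
  x = λ² - 42 - 42 = 225 - 84 ≡ 35; y = λ·(42 - 35) - 6 ≡ 46. → (35, 46)
double: tangent at (35, 46): λ = (3·35² + 29)/(2·46) ≡ 47/39. 39⁻¹ ≡ 34 (mod 53) since 39·34 = 1326 ≡ 1, so λ ≡ 47·34 ≡ 8.
  x = λ² - 35 - 35 = 64 - 70 ≡ 47; y = λ·(35 - 47) - 46 ≡ 17. → (47, 17)
4P = (47, 17).
Next 3Q:
Repeated addition: build up to 3Q.
2Q: tangent at (38, 7): λ = (3·38² + 29)/(2·7) ≡ 15/14. 14⁻¹ ≡ 19 (mod 53) since 14·19 = 266 ≡ 1, so λ ≡ 15·19 ≡ 20.
  x = λ² - 38 - 38 = 400 - 76 ≡ 6; y = λ·(38 - 6) - 7 ≡ 50. → (6, 50)
3Q: (6, 50) + (38, 7). λ = (7 - 50)/(38 - 6) ≡ 10/32 mod 53. 32⁻¹ ≡ 5 (mod 53), so λ ≡ 50.
  x = λ² - 6 - 38 = 2500 - 44 ≡ 18; y = λ·(6 - 18) - 50 ≡ 39. → (18, 39)
3Q = (18, 39).
Finally 4P + 3Q:
(47, 17) + (18, 39). λ = (39 - 17)/(18 - 47) ≡ 22/24 mod 53. 24⁻¹ ≡ 42 (mod 53), so λ ≡ 23.
  x = λ² - 47 - 18 = 529 - 65 ≡ 40; y = λ·(47 - 40) - 17 ≡ 38. → (40, 38)

(40, 38)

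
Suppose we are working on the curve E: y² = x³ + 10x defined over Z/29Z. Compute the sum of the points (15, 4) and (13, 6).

(2, 12)

(15, 4) + (13, 6). λ = (6 - 4)/(13 - 15) ≡ 2/27 mod 29. 27⁻¹ ≡ 14 (mod 29), so λ ≡ 28.
  x = λ² - 15 - 13 = 784 - 28 ≡ 2; y = λ·(15 - 2) - 4 ≡ 12. → (2, 12)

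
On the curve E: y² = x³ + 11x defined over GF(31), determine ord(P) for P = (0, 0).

2

2P: (0, 0) + (0, 0): same x and y₁ ≡ -y₂, so the sum is O.
2P = O, so the order is 2.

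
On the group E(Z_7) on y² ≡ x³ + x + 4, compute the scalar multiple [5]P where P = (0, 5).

Double-and-add on 5 = (101)₂. Start with P = (0, 5) for the leading 1-bit.
double: tangent at (0, 5): λ = (3·0² + 1)/(2·5) ≡ 1/3. 3⁻¹ ≡ 5 (mod 7), so λ ≡ 1·5 ≡ 5.
  x = λ² - 0 - 0 = 25 - 0 ≡ 4; y = λ·(0 - 4) - 5 ≡ 3. → (4, 3)
double: tangent at (4, 3): λ = (3·4² + 1)/(2·3) ≡ 0/6. 6⁻¹ ≡ 6 (mod 7), so λ ≡ 0·6 ≡ 0.
  x = λ² - 4 - 4 = 0 - 8 ≡ 6; y = λ·(4 - 6) - 3 ≡ 4. → (6, 4)
add P: (6, 4) + (0, 5). λ = (5 - 4)/(0 - 6) ≡ 1/1 mod 7. 1⁻¹ ≡ 1 (mod 7), so λ ≡ 1.
  x = λ² - 6 - 0 = 1 - 6 ≡ 2; y = λ·(6 - 2) - 4 ≡ 0. → (2, 0)

(2, 0)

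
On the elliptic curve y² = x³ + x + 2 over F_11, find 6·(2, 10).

(8, 4)

Write G = (2, 10).
Repeated addition: build up to 6G.
2G: tangent at (2, 10): λ = (3·2² + 1)/(2·10) ≡ 2/9. 9⁻¹ ≡ 5 (mod 11), so λ ≡ 2·5 ≡ 10.
  x = λ² - 2 - 2 = 100 - 4 ≡ 8; y = λ·(2 - 8) - 10 ≡ 7. → (8, 7)
3G: (8, 7) + (2, 10). λ = (10 - 7)/(2 - 8) ≡ 3/5 mod 11. 5⁻¹ ≡ 9 (mod 11) since 5·9 = 45 ≡ 1, so λ ≡ 5.
  x = λ² - 8 - 2 = 25 - 10 ≡ 4; y = λ·(8 - 4) - 7 ≡ 2. → (4, 2)
4G: (4, 2) + (2, 10). λ = (10 - 2)/(2 - 4) ≡ 8/9 mod 11. 9⁻¹ ≡ 5 (mod 11), so λ ≡ 7.
  x = λ² - 4 - 2 = 49 - 6 ≡ 10; y = λ·(4 - 10) - 2 ≡ 0. → (10, 0)
5G: (10, 0) + (2, 10). λ = (10 - 0)/(2 - 10) ≡ 10/3 mod 11. 3⁻¹ ≡ 4 (mod 11), so λ ≡ 7.
  x = λ² - 10 - 2 = 49 - 12 ≡ 4; y = λ·(10 - 4) - 0 ≡ 9. → (4, 9)
6G: (4, 9) + (2, 10). λ = (10 - 9)/(2 - 4) ≡ 1/9 mod 11. 9⁻¹ ≡ 5 (mod 11), so λ ≡ 5.
  x = λ² - 4 - 2 = 25 - 6 ≡ 8; y = λ·(4 - 8) - 9 ≡ 4. → (8, 4)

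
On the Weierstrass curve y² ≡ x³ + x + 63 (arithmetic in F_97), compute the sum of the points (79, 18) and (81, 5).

(79, 18) + (81, 5). λ = (5 - 18)/(81 - 79) ≡ 84/2 mod 97. 2⁻¹ ≡ 49 (mod 97), so λ ≡ 42.
  x = λ² - 79 - 81 = 1764 - 160 ≡ 52; y = λ·(79 - 52) - 18 ≡ 49. → (52, 49)

(52, 49)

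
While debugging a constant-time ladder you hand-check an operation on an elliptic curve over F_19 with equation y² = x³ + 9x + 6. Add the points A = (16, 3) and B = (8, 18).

(16, 3) + (8, 18). λ = (18 - 3)/(8 - 16) ≡ 15/11 mod 19. 11⁻¹ ≡ 7 (mod 19) since 11·7 = 77 ≡ 1, so λ ≡ 10.
  x = λ² - 16 - 8 = 100 - 24 ≡ 0; y = λ·(16 - 0) - 3 ≡ 5. → (0, 5)

(0, 5)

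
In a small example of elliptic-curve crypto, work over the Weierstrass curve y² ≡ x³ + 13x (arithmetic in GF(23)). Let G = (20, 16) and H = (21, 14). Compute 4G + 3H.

(22, 20)

First 4G:
Repeated addition: build up to 4G.
2G: tangent at (20, 16): λ = (3·20² + 13)/(2·16) ≡ 17/9. 9⁻¹ ≡ 18 (mod 23) since 9·18 = 162 ≡ 1, so λ ≡ 17·18 ≡ 7.
  x = λ² - 20 - 20 = 49 - 40 ≡ 9; y = λ·(20 - 9) - 16 ≡ 15. → (9, 15)
3G: (9, 15) + (20, 16). λ = (16 - 15)/(20 - 9) ≡ 1/11 mod 23. 11⁻¹ ≡ 21 (mod 23) since 11·21 = 231 ≡ 1, so λ ≡ 21.
  x = λ² - 9 - 20 = 441 - 29 ≡ 21; y = λ·(9 - 21) - 15 ≡ 9. → (21, 9)
4G: (21, 9) + (20, 16). λ = (16 - 9)/(20 - 21) ≡ 7/22 mod 23. 22⁻¹ ≡ 22 (mod 23), so λ ≡ 16.
  x = λ² - 21 - 20 = 256 - 41 ≡ 8; y = λ·(21 - 8) - 9 ≡ 15. → (8, 15)
4G = (8, 15).
Next 3H:
Repeated addition: build up to 3H.
2H: tangent at (21, 14): λ = (3·21² + 13)/(2·14) ≡ 2/5. 5⁻¹ ≡ 14 (mod 23), so λ ≡ 2·14 ≡ 5.
  x = λ² - 21 - 21 = 25 - 42 ≡ 6; y = λ·(21 - 6) - 14 ≡ 15. → (6, 15)
3H: (6, 15) + (21, 14). λ = (14 - 15)/(21 - 6) ≡ 22/15 mod 23. 15⁻¹ ≡ 20 (mod 23), so λ ≡ 3.
  x = λ² - 6 - 21 = 9 - 27 ≡ 5; y = λ·(6 - 5) - 15 ≡ 11. → (5, 11)
3H = (5, 11).
Finally 4G + 3H:
(8, 15) + (5, 11). λ = (11 - 15)/(5 - 8) ≡ 19/20 mod 23. 20⁻¹ ≡ 15 (mod 23), so λ ≡ 9.
  x = λ² - 8 - 5 = 81 - 13 ≡ 22; y = λ·(8 - 22) - 15 ≡ 20. → (22, 20)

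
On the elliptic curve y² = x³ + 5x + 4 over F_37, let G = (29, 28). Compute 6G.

(11, 24)

Double-and-add on 6 = (110)₂. Start with G = (29, 28) for the leading 1-bit.
double: tangent at (29, 28): λ = (3·29² + 5)/(2·28) ≡ 12/19. 19⁻¹ ≡ 2 (mod 37) since 19·2 = 38 ≡ 1, so λ ≡ 12·2 ≡ 24.
  x = λ² - 29 - 29 = 576 - 58 ≡ 0; y = λ·(29 - 0) - 28 ≡ 2. → (0, 2)
add G: (0, 2) + (29, 28). λ = (28 - 2)/(29 - 0) ≡ 26/29 mod 37. 29⁻¹ ≡ 23 (mod 37), so λ ≡ 6.
  x = λ² - 0 - 29 = 36 - 29 ≡ 7; y = λ·(0 - 7) - 2 ≡ 30. → (7, 30)
double: tangent at (7, 30): λ = (3·7² + 5)/(2·30) ≡ 4/23. 23⁻¹ ≡ 29 (mod 37) since 23·29 = 667 ≡ 1, so λ ≡ 4·29 ≡ 5.
  x = λ² - 7 - 7 = 25 - 14 ≡ 11; y = λ·(7 - 11) - 30 ≡ 24. → (11, 24)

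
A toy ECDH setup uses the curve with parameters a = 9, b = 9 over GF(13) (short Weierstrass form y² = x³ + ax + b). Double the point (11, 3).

(0, 3)

tangent at (11, 3): λ = (3·11² + 9)/(2·3) ≡ 8/6. 6⁻¹ ≡ 11 (mod 13), so λ ≡ 8·11 ≡ 10.
  x = λ² - 11 - 11 = 100 - 22 ≡ 0; y = λ·(11 - 0) - 3 ≡ 3. → (0, 3)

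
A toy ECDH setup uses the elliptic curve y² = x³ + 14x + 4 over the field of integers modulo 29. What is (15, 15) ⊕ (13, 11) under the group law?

(5, 5)

(15, 15) + (13, 11). λ = (11 - 15)/(13 - 15) ≡ 25/27 mod 29. 27⁻¹ ≡ 14 (mod 29), so λ ≡ 2.
  x = λ² - 15 - 13 = 4 - 28 ≡ 5; y = λ·(15 - 5) - 15 ≡ 5. → (5, 5)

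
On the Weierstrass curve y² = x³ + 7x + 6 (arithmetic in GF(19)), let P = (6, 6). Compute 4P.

Double-and-add on 4 = (100)₂. Start with P = (6, 6) for the leading 1-bit.
double: tangent at (6, 6): λ = (3·6² + 7)/(2·6) ≡ 1/12. 12⁻¹ ≡ 8 (mod 19) since 12·8 = 96 ≡ 1, so λ ≡ 1·8 ≡ 8.
  x = λ² - 6 - 6 = 64 - 12 ≡ 14; y = λ·(6 - 14) - 6 ≡ 6. → (14, 6)
double: tangent at (14, 6): λ = (3·14² + 7)/(2·6) ≡ 6/12. 12⁻¹ ≡ 8 (mod 19), so λ ≡ 6·8 ≡ 10.
  x = λ² - 14 - 14 = 100 - 28 ≡ 15; y = λ·(14 - 15) - 6 ≡ 3. → (15, 3)

(15, 3)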